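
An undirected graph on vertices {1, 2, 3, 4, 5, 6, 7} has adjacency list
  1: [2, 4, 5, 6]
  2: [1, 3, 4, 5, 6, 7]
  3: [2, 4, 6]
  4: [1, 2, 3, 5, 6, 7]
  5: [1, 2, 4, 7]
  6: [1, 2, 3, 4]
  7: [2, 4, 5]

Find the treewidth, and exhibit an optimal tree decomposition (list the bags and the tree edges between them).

Each bag holds 4 vertices, so the decomposition has width 3, which upper-bounds the treewidth. Conversely, {1, 2, 4, 5} is a clique of size 4, and the vertices of any clique must share a bag in every tree decomposition; so some bag has ≥ 4 vertices and tw(G) ≥ 3. Therefore the treewidth is 3.

Treewidth 3.
One such decomposition:
Bags: B1 = {1, 2, 4, 5}  B2 = {2, 4, 5, 7}  B3 = {1, 2, 4, 6}  B4 = {2, 3, 4, 6}
Tree: B1–B2, B1–B3, B3–B4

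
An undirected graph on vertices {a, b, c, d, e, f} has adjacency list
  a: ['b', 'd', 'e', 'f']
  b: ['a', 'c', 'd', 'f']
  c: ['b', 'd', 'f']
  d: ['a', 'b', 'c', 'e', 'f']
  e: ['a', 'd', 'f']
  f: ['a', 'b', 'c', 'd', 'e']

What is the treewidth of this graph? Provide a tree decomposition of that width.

The largest bag has 4 vertices, giving width 3; this decomposition certifies tw(G) ≤ 3. For the lower bound, the 4 vertices {b, c, d, f} are pairwise adjacent, and any tree decomposition puts a clique entirely inside one bag — forcing width ≥ 3. Therefore the treewidth is 3.

Treewidth 3.
One optimal decomposition is:
Bags: B1 = {a, b, d, f}  B2 = {a, d, e, f}  B3 = {b, c, d, f}
Tree: B1–B2, B1–B3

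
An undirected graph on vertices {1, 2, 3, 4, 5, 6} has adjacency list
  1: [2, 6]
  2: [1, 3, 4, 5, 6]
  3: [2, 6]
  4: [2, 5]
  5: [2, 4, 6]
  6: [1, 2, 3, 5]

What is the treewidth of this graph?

A width-2 tree decomposition is:
Bags: B1 = {2, 3, 6}  B2 = {2, 5, 6}  B3 = {1, 2, 6}  B4 = {2, 4, 5}
Tree: B1–B2, B2–B3, B2–B4
Every bag has size at most 3, so the width is 3 − 1 = 2 and tw(G) ≤ 2. On the other hand G contains the 3-clique {2, 4, 5}. A clique must lie in a single bag of any decomposition, so no decomposition can have width below 2. Therefore the treewidth is 2.

2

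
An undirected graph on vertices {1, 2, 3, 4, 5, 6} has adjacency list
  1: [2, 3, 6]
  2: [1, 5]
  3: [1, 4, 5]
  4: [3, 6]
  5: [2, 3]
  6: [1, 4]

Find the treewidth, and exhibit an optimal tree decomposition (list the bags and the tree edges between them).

Each bag holds 3 vertices, so the decomposition has width 2, which upper-bounds the treewidth. Since 6–4–3–1–6 is a cycle in G, G is not acyclic. Forests are exactly the graphs of treewidth ≤ 1, so tw(G) ≥ 2. Combining the bounds, tw(G) = 2.

Treewidth 2.
One such decomposition:
Bags: B1 = {1, 4, 6}  B2 = {1, 3, 4}  B3 = {1, 2, 3}  B4 = {2, 3, 5}
Tree: B1–B2, B2–B3, B3–B4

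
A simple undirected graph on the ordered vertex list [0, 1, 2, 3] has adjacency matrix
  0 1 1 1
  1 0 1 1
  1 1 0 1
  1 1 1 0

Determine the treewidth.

3

A width-3 tree decomposition is:
Bags: B1 = {0, 1, 2, 3}
Tree: (single bag)
A single bag containing all 4 vertices is trivially a valid decomposition of width 3. On the other hand G contains the 4-clique {0, 1, 2, 3}. A clique must lie in a single bag of any decomposition, so no decomposition can have width below 3. Hence tw(G) = 3 exactly.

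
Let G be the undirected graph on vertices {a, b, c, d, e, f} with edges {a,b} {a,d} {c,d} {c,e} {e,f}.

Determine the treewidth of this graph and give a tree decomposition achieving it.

Treewidth 1.
One such decomposition:
Bags: B1 = {e, f}  B2 = {c, e}  B3 = {c, d}  B4 = {a, d}  B5 = {a, b}
Tree: B1–B2, B2–B3, B3–B4, B4–B5

The largest bag has 2 vertices, giving width 1; this decomposition certifies tw(G) ≤ 1. Any graph with an edge has treewidth ≥ 1, and G has the edge f–e. Combining the bounds, tw(G) = 1.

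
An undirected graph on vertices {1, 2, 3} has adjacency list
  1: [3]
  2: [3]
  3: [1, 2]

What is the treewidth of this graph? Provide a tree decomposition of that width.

Treewidth 1.
Bags: B1 = {2, 3}  B2 = {1, 3}
Tree: B1–B2

Every bag has size at most 2, so the width is 2 − 1 = 1 and tw(G) ≤ 1. G has an edge, so its treewidth is at least 1. Therefore the treewidth is 1.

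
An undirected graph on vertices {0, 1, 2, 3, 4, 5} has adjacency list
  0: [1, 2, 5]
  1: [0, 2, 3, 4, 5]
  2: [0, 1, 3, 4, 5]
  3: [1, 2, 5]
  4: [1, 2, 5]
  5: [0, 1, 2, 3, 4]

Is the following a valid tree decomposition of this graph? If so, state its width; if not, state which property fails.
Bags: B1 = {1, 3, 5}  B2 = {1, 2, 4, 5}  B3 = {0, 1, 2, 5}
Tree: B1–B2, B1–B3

A tree decomposition must satisfy three properties: every vertex lies in some bag; for every edge, both endpoints lie together in some bag; and for every vertex, the bags containing it form a connected subtree. Here edge (2,3) lies in no bag, so the decomposition is invalid.

No — edge (2,3) lies in no bag.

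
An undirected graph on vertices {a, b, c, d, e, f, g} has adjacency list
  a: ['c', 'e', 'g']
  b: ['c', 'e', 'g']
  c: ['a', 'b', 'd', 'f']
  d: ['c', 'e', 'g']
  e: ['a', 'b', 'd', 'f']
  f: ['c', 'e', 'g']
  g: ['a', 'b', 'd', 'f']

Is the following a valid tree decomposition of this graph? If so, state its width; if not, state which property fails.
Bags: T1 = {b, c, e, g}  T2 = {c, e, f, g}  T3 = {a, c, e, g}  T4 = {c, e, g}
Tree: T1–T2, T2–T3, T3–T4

No — vertex d appears in no bag.

A tree decomposition must satisfy three properties: every vertex lies in some bag; for every edge, both endpoints lie together in some bag; and for every vertex, the bags containing it form a connected subtree. Here vertex d appears in no bag, so the decomposition is invalid.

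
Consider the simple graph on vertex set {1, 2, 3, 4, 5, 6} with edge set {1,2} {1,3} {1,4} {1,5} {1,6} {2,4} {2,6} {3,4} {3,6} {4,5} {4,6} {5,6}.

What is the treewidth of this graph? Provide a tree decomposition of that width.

The largest bag has 4 vertices, giving width 3; this decomposition certifies tw(G) ≤ 3. Conversely, {1, 2, 4, 6} is a clique of size 4, and the vertices of any clique must share a bag in every tree decomposition; so some bag has ≥ 4 vertices and tw(G) ≥ 3. Hence tw(G) = 3 exactly.

Treewidth 3.
One such decomposition:
Bags: B1 = {1, 2, 4, 6}  B2 = {1, 3, 4, 6}  B3 = {1, 4, 5, 6}
Tree: B1–B2, B1–B3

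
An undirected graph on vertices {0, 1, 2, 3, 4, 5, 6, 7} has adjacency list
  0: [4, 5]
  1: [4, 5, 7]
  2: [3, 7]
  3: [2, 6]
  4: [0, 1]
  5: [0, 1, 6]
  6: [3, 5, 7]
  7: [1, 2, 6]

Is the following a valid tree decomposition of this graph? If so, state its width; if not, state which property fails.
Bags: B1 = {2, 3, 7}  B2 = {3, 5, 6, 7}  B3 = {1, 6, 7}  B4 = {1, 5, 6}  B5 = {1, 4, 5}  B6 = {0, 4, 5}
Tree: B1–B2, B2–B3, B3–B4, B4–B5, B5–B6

No — bags containing vertex 5 are not connected in the tree.

A tree decomposition must satisfy three properties: every vertex lies in some bag; for every edge, both endpoints lie together in some bag; and for every vertex, the bags containing it form a connected subtree. Here bags containing vertex 5 are not connected in the tree, so the decomposition is invalid.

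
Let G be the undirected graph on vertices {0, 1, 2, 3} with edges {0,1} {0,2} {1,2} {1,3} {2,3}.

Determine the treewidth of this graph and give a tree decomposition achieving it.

Treewidth 2.
One optimal decomposition is:
Bags: B1 = {0, 1, 2}  B2 = {1, 2, 3}
Tree: B1–B2

The largest bag has 3 vertices, giving width 2; this decomposition certifies tw(G) ≤ 2. On the other hand G contains the 3-clique {0, 1, 2}. A clique must lie in a single bag of any decomposition, so no decomposition can have width below 2. Hence tw(G) = 2 exactly.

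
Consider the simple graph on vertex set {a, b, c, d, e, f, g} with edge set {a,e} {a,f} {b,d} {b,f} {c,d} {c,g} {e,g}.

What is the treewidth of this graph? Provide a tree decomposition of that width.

Treewidth 2.
One such decomposition:
Bags: B1 = {c, e, g}  B2 = {a, c, e}  B3 = {a, c, f}  B4 = {b, c, f}  B5 = {b, c, d}
Tree: B1–B2, B2–B3, B3–B4, B4–B5

Each bag holds 3 vertices, so the decomposition has width 2, which upper-bounds the treewidth. For the lower bound, G contains the cycle c–g–e–a–f–b–d–c, so G is not a forest; only forests have treewidth ≤ 1, hence tw(G) ≥ 2. Hence tw(G) = 2 exactly.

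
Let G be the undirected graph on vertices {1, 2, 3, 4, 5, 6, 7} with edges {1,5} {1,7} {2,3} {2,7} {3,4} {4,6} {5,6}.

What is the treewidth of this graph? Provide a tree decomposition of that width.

Treewidth 2.
One such decomposition:
Bags: B1 = {3, 4, 6}  B2 = {2, 3, 6}  B3 = {2, 6, 7}  B4 = {1, 6, 7}  B5 = {1, 5, 6}
Tree: B1–B2, B2–B3, B3–B4, B4–B5

Each bag holds 3 vertices, so the decomposition has width 2, which upper-bounds the treewidth. For the lower bound, G contains the cycle 6–4–3–2–7–1–5–6, so G is not a forest; only forests have treewidth ≤ 1, hence tw(G) ≥ 2. The upper and lower bounds meet at 2, so that is the treewidth.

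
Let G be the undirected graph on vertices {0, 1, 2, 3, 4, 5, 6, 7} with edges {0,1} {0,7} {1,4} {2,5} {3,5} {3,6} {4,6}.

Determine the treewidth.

1

A width-1 tree decomposition is:
Bags: B1 = {2, 5}  B2 = {3, 5}  B3 = {3, 6}  B4 = {4, 6}  B5 = {1, 4}  B6 = {0, 1}  B7 = {0, 7}
Tree: B1–B2, B2–B3, B3–B4, B4–B5, B5–B6, B6–B7
Each bag holds 2 vertices, so the decomposition has width 1, which upper-bounds the treewidth. G has an edge, so its treewidth is at least 1. Therefore the treewidth is 1.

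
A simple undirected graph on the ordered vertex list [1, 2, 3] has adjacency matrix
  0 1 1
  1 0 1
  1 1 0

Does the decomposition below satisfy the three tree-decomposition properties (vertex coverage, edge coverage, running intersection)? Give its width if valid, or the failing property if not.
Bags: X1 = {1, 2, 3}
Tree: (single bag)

Checking the three conditions: (i) the bags cover all of {1, 2, 3}; (ii) for each edge, some bag contains both endpoints; (iii) the bags containing any fixed vertex form a subtree. All hold, so the decomposition is valid with width 3 − 1 = 2.

Yes; width 2.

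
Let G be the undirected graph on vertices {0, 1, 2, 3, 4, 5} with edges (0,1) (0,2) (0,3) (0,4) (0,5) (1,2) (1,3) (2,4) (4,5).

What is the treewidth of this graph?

2

A width-2 tree decomposition is:
Bags: B1 = {0, 2, 4}  B2 = {0, 1, 2}  B3 = {0, 1, 3}  B4 = {0, 4, 5}
Tree: B1–B2, B2–B3, B1–B4
The largest bag has 3 vertices, giving width 2; this decomposition certifies tw(G) ≤ 2. Conversely, {0, 1, 2} is a clique of size 3, and the vertices of any clique must share a bag in every tree decomposition; so some bag has ≥ 3 vertices and tw(G) ≥ 2. Hence tw(G) = 2 exactly.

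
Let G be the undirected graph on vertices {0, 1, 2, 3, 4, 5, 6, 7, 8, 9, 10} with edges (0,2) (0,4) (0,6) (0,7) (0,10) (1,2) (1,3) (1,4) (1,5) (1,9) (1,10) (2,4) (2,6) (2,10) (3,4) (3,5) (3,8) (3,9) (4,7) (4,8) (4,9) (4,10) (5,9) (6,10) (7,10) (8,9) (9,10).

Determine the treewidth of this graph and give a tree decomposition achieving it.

Treewidth 3.
One such decomposition:
Bags: B1 = {0, 2, 4, 10}  B2 = {1, 2, 4, 10}  B3 = {1, 4, 9, 10}  B4 = {1, 3, 4, 9}  B5 = {0, 4, 7, 10}  B6 = {1, 3, 5, 9}  B7 = {3, 4, 8, 9}  B8 = {0, 2, 6, 10}
Tree: B1–B2, B2–B3, B3–B4, B1–B5, B4–B6, B4–B7, B1–B8

Every bag has size at most 4, so the width is 4 − 1 = 3 and tw(G) ≤ 3. On the other hand G contains the 4-clique {3, 4, 8, 9}. A clique must lie in a single bag of any decomposition, so no decomposition can have width below 3. The upper and lower bounds meet at 3, so that is the treewidth.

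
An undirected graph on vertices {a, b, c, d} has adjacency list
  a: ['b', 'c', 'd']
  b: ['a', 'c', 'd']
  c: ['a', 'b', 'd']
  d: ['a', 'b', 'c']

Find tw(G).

A width-3 tree decomposition is:
Bags: B1 = {a, b, c, d}
Tree: (single bag)
A single bag containing all 4 vertices is trivially a valid decomposition of width 3. For the lower bound, the 4 vertices {a, b, c, d} are pairwise adjacent, and any tree decomposition puts a clique entirely inside one bag — forcing width ≥ 3. Therefore the treewidth is 3.

3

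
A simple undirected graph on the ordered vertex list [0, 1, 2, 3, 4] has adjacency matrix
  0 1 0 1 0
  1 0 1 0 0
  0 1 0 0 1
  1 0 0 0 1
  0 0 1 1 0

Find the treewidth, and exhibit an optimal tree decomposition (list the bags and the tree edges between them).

Treewidth 2.
One such decomposition:
Bags: B1 = {1, 2, 4}  B2 = {1, 3, 4}  B3 = {0, 1, 3}
Tree: B1–B2, B2–B3

Every bag has size at most 3, so the width is 3 − 1 = 2 and tw(G) ≤ 2. For the lower bound, G contains the cycle 1–2–4–3–0–1, so G is not a forest; only forests have treewidth ≤ 1, hence tw(G) ≥ 2. The upper and lower bounds meet at 2, so that is the treewidth.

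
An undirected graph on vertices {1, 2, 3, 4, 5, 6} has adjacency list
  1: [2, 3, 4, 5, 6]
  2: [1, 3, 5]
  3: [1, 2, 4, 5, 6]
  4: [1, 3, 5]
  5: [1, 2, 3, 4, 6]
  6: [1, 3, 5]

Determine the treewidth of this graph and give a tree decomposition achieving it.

Treewidth 3.
Bags: B1 = {1, 2, 3, 5}  B2 = {1, 3, 5, 6}  B3 = {1, 3, 4, 5}
Tree: B1–B2, B2–B3

Every bag has size at most 4, so the width is 4 − 1 = 3 and tw(G) ≤ 3. On the other hand G contains the 4-clique {1, 2, 3, 5}. A clique must lie in a single bag of any decomposition, so no decomposition can have width below 3. Combining the bounds, tw(G) = 3.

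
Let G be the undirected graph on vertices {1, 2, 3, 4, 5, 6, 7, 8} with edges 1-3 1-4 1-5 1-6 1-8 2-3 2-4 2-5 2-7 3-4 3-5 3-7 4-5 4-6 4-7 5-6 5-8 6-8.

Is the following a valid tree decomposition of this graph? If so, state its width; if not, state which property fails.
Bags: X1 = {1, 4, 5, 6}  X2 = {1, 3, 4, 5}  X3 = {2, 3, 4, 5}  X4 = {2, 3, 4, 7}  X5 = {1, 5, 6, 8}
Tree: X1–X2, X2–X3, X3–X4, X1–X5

Yes; width 3.

Vertex coverage: the bags together contain {1, 2, 3, 4, 5, 6, 7, 8}, the full vertex set. Edge coverage: each edge of G has both endpoints in at least one bag. Running intersection: for every vertex, the bags containing it form a connected subtree. All three properties hold, so this is a valid tree decomposition of width max|bag| − 1 = 3, and hence tw(G) ≤ 3.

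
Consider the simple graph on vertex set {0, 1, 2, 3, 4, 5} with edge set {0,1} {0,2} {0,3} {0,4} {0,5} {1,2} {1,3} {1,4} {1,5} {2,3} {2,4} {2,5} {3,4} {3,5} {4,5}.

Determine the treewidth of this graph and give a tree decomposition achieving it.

A single bag containing all 6 vertices is trivially a valid decomposition of width 5. On the other hand G contains the 6-clique {0, 1, 2, 3, 4, 5}. A clique must lie in a single bag of any decomposition, so no decomposition can have width below 5. Hence tw(G) = 5 exactly.

Treewidth 5.
One such decomposition:
Bags: B1 = {0, 1, 2, 3, 4, 5}
Tree: (single bag)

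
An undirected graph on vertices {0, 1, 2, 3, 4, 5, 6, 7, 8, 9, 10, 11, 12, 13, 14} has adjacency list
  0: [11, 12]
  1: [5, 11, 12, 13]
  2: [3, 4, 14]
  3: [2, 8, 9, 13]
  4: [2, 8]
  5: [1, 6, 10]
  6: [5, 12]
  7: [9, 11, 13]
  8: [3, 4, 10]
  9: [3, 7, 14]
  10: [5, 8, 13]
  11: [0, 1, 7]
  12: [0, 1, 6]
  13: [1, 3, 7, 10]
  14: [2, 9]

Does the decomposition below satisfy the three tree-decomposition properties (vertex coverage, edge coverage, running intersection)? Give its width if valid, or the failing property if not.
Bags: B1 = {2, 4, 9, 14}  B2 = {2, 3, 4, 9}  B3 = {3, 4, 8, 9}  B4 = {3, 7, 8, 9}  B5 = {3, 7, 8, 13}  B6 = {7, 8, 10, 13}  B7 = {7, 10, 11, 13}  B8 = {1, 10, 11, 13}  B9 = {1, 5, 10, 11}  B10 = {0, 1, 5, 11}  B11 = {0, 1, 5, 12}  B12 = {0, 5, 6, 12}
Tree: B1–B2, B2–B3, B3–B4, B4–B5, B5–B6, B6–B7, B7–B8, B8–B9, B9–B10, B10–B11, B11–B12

Checking the three conditions: (i) the bags cover all of {0, 1, 2, 3, 4, 5, 6, 7, 8, 9, 10, 11, 12, 13, 14}; (ii) for each edge, some bag contains both endpoints; (iii) the bags containing any fixed vertex form a subtree. All hold, so the decomposition is valid with width 4 − 1 = 3.

Yes; width 3.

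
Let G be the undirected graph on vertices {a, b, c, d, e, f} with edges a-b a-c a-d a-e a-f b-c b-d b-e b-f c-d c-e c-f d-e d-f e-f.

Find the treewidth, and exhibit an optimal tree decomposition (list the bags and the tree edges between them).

With just one bag of size 6, the width is 6 − 1 = 5, so tw(G) ≤ 5. Conversely, {a, b, c, d, e, f} is a clique of size 6, and the vertices of any clique must share a bag in every tree decomposition; so some bag has ≥ 6 vertices and tw(G) ≥ 5. The upper and lower bounds meet at 5, so that is the treewidth.

Treewidth 5.
One such decomposition:
Bags: B1 = {a, b, c, d, e, f}
Tree: (single bag)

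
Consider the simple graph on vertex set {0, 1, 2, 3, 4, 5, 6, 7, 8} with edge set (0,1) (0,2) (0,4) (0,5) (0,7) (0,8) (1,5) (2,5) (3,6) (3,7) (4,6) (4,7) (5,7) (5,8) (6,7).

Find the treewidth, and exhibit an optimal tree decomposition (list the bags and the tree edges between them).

Every bag has size at most 3, so the width is 3 − 1 = 2 and tw(G) ≤ 2. Conversely, {0, 4, 7} is a clique of size 3, and the vertices of any clique must share a bag in every tree decomposition; so some bag has ≥ 3 vertices and tw(G) ≥ 2. Hence tw(G) = 2 exactly.

Treewidth 2.
Bags: B1 = {0, 4, 7}  B2 = {4, 6, 7}  B3 = {0, 5, 7}  B4 = {0, 5, 8}  B5 = {0, 2, 5}  B6 = {3, 6, 7}  B7 = {0, 1, 5}
Tree: B1–B2, B1–B3, B3–B4, B4–B5, B2–B6, B3–B7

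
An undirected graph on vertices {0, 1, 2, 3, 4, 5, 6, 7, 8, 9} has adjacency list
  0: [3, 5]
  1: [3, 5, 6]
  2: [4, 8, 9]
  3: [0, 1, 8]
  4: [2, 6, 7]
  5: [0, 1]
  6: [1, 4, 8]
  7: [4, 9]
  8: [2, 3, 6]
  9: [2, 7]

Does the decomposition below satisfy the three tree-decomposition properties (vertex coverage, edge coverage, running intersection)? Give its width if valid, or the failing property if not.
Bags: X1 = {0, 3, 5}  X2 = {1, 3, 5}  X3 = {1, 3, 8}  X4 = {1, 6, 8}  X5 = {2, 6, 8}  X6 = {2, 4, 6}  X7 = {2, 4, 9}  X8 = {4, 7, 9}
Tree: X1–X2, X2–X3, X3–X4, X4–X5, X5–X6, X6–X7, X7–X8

Vertex coverage: the bags together contain {0, 1, 2, 3, 4, 5, 6, 7, 8, 9}, the full vertex set. Edge coverage: each edge of G has both endpoints in at least one bag. Running intersection: for every vertex, the bags containing it form a connected subtree. All three properties hold, so this is a valid tree decomposition of width max|bag| − 1 = 2, and hence tw(G) ≤ 2.

Yes; width 2.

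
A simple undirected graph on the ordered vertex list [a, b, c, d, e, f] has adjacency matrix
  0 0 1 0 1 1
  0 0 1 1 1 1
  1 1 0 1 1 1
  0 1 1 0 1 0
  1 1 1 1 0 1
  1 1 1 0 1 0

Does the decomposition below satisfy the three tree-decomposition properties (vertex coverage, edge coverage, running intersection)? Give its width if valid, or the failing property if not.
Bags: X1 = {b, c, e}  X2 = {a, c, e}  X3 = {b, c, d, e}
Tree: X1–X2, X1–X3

A tree decomposition must satisfy three properties: every vertex lies in some bag; for every edge, both endpoints lie together in some bag; and for every vertex, the bags containing it form a connected subtree. Here vertex f appears in no bag, so the decomposition is invalid.

No — vertex f appears in no bag.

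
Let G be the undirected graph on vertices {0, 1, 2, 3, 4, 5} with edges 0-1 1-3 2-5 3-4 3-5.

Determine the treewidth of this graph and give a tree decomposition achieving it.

Treewidth 1.
One optimal decomposition is:
Bags: B1 = {0, 1}  B2 = {1, 3}  B3 = {3, 5}  B4 = {3, 4}  B5 = {2, 5}
Tree: B1–B2, B2–B3, B2–B4, B3–B5

The largest bag has 2 vertices, giving width 1; this decomposition certifies tw(G) ≤ 1. G has an edge, so its treewidth is at least 1. Hence tw(G) = 1 exactly.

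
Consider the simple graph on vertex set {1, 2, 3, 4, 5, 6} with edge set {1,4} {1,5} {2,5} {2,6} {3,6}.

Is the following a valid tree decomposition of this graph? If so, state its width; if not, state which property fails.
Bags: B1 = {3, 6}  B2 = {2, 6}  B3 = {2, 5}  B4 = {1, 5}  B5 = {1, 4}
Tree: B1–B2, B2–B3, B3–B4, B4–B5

Yes; width 1.

Every vertex of G appears in some bag (union = {1, 2, 3, 4, 5, 6}); every edge is covered by a bag; and for each vertex v the set of bags containing v is connected in the bag tree. The decomposition is therefore valid. The largest bag has 2 vertices, so the width is 1.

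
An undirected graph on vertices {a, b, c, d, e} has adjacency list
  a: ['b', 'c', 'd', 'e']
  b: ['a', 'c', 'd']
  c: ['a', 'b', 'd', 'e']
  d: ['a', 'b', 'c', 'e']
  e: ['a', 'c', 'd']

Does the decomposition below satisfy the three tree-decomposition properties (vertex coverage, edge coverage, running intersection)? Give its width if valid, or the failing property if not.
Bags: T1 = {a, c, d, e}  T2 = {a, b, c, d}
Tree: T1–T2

Vertex coverage: the bags together contain {a, b, c, d, e}, the full vertex set. Edge coverage: each edge of G has both endpoints in at least one bag. Running intersection: for every vertex, the bags containing it form a connected subtree. All three properties hold, so this is a valid tree decomposition of width max|bag| − 1 = 3, and hence tw(G) ≤ 3.

Yes; width 3.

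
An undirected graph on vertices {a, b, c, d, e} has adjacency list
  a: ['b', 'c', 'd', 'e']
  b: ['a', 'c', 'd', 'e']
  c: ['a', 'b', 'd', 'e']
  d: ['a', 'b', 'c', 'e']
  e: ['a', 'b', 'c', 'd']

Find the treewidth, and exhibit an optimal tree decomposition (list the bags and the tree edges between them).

Treewidth 4.
One such decomposition:
Bags: B1 = {a, b, c, d, e}
Tree: (single bag)

With just one bag of size 5, the width is 5 − 1 = 4, so tw(G) ≤ 4. Conversely, {a, b, c, d, e} is a clique of size 5, and the vertices of any clique must share a bag in every tree decomposition; so some bag has ≥ 5 vertices and tw(G) ≥ 4. Hence tw(G) = 4 exactly.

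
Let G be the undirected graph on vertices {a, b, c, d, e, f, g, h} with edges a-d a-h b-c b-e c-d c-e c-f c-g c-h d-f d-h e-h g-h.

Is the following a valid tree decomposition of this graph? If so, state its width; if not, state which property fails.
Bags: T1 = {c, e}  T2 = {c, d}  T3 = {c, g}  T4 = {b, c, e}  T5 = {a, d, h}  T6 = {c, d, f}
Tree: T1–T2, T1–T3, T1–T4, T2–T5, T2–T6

A tree decomposition must satisfy three properties: every vertex lies in some bag; for every edge, both endpoints lie together in some bag; and for every vertex, the bags containing it form a connected subtree. Here edge (h,e) lies in no bag, so the decomposition is invalid.

No — edge (h,e) lies in no bag.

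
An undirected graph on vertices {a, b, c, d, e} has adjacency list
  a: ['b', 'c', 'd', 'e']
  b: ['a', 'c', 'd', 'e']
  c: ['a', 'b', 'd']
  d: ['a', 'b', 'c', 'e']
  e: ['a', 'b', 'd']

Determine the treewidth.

3

A width-3 tree decomposition is:
Bags: B1 = {a, b, d, e}  B2 = {a, b, c, d}
Tree: B1–B2
The largest bag has 4 vertices, giving width 3; this decomposition certifies tw(G) ≤ 3. For the lower bound, the 4 vertices {a, b, d, e} are pairwise adjacent, and any tree decomposition puts a clique entirely inside one bag — forcing width ≥ 3. The upper and lower bounds meet at 3, so that is the treewidth.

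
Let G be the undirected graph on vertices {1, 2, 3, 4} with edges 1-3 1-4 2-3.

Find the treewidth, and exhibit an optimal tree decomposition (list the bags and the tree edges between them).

Treewidth 1.
One such decomposition:
Bags: B1 = {2, 3}  B2 = {1, 3}  B3 = {1, 4}
Tree: B1–B2, B2–B3

Each bag holds 2 vertices, so the decomposition has width 1, which upper-bounds the treewidth. Since G has at least one edge (e.g. 3–2), it is not an edgeless graph, so tw(G) ≥ 1. Combining the bounds, tw(G) = 1.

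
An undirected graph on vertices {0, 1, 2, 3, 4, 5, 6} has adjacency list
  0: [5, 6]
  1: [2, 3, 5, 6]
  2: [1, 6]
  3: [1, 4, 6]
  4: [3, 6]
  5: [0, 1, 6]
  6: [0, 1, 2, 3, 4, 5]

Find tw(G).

2

A width-2 tree decomposition is:
Bags: B1 = {1, 3, 6}  B2 = {1, 2, 6}  B3 = {3, 4, 6}  B4 = {1, 5, 6}  B5 = {0, 5, 6}
Tree: B1–B2, B1–B3, B1–B4, B4–B5
Each bag holds 3 vertices, so the decomposition has width 2, which upper-bounds the treewidth. On the other hand G contains the 3-clique {0, 5, 6}. A clique must lie in a single bag of any decomposition, so no decomposition can have width below 2. Combining the bounds, tw(G) = 2.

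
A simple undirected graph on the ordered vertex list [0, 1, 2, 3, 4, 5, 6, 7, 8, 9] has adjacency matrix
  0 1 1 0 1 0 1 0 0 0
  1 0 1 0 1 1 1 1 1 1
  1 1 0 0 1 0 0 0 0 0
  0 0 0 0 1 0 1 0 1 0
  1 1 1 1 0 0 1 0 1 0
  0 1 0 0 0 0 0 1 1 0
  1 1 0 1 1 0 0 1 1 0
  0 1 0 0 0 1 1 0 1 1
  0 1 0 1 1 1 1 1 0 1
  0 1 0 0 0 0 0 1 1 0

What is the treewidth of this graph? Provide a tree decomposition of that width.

Treewidth 3.
Bags: B1 = {1, 6, 7, 8}  B2 = {1, 4, 6, 8}  B3 = {0, 1, 4, 6}  B4 = {3, 4, 6, 8}  B5 = {1, 5, 7, 8}  B6 = {1, 7, 8, 9}  B7 = {0, 1, 2, 4}
Tree: B1–B2, B2–B3, B2–B4, B1–B5, B1–B6, B3–B7

Each bag holds 4 vertices, so the decomposition has width 3, which upper-bounds the treewidth. Conversely, {0, 1, 2, 4} is a clique of size 4, and the vertices of any clique must share a bag in every tree decomposition; so some bag has ≥ 4 vertices and tw(G) ≥ 3. Therefore the treewidth is 3.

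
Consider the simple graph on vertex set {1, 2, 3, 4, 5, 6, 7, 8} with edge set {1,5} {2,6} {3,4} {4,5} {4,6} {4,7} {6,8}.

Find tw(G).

A width-1 tree decomposition is:
Bags: B1 = {3, 4}  B2 = {4, 5}  B3 = {4, 6}  B4 = {4, 7}  B5 = {2, 6}  B6 = {1, 5}  B7 = {6, 8}
Tree: B1–B2, B2–B3, B3–B4, B3–B5, B2–B6, B5–B7
Every bag has size at most 2, so the width is 2 − 1 = 1 and tw(G) ≤ 1. Since G has at least one edge (e.g. 3–4), it is not an edgeless graph, so tw(G) ≥ 1. Combining the bounds, tw(G) = 1.

1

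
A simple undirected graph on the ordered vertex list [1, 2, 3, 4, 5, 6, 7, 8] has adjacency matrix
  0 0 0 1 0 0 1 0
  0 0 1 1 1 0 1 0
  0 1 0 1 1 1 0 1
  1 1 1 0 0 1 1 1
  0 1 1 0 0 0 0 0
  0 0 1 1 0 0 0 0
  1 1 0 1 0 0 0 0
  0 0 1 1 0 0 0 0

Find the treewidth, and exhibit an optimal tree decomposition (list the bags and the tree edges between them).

Each bag holds 3 vertices, so the decomposition has width 2, which upper-bounds the treewidth. Conversely, {1, 4, 7} is a clique of size 3, and the vertices of any clique must share a bag in every tree decomposition; so some bag has ≥ 3 vertices and tw(G) ≥ 2. The upper and lower bounds meet at 2, so that is the treewidth.

Treewidth 2.
Bags: B1 = {3, 4, 6}  B2 = {2, 3, 4}  B3 = {2, 3, 5}  B4 = {3, 4, 8}  B5 = {2, 4, 7}  B6 = {1, 4, 7}
Tree: B1–B2, B2–B3, B2–B4, B2–B5, B5–B6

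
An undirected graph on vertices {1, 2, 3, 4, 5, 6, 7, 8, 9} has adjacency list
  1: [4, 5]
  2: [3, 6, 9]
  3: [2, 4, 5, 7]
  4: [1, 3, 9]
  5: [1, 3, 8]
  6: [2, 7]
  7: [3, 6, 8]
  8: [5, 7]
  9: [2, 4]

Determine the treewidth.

A width-3 tree decomposition is:
Bags: B1 = {1, 2, 4, 9}  B2 = {1, 2, 3, 4}  B3 = {1, 2, 3, 5}  B4 = {2, 3, 5, 6}  B5 = {3, 5, 6, 7}  B6 = {5, 6, 7, 8}
Tree: B1–B2, B2–B3, B3–B4, B4–B5, B5–B6
The largest bag has 4 vertices, giving width 3; this decomposition certifies tw(G) ≤ 3. For the lower bound: the 4 vertex sets {1,4,9}, {2}, {3}, {5,6,7,8} are disjoint, each induces a connected subgraph, and every pair is joined by at least one edge of G. Contracting each set to a single vertex therefore yields K_{4} as a minor, and since treewidth is minor-monotone, tw(G) ≥ tw(K_{4}) = 3. Therefore the treewidth is 3.

3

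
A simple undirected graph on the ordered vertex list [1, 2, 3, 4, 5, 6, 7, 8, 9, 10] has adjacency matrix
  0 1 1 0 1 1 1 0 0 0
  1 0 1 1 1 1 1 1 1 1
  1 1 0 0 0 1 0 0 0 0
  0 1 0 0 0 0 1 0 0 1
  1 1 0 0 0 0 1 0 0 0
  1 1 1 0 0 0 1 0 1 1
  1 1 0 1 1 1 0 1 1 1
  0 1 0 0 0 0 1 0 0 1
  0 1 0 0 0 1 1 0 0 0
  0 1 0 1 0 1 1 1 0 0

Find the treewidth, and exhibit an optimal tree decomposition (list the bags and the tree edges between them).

Treewidth 3.
Bags: B1 = {1, 2, 6, 7}  B2 = {2, 6, 7, 10}  B3 = {2, 4, 7, 10}  B4 = {1, 2, 3, 6}  B5 = {2, 7, 8, 10}  B6 = {1, 2, 5, 7}  B7 = {2, 6, 7, 9}
Tree: B1–B2, B2–B3, B1–B4, B2–B5, B1–B6, B1–B7

Every bag has size at most 4, so the width is 4 − 1 = 3 and tw(G) ≤ 3. Conversely, {1, 2, 3, 6} is a clique of size 4, and the vertices of any clique must share a bag in every tree decomposition; so some bag has ≥ 4 vertices and tw(G) ≥ 3. The upper and lower bounds meet at 3, so that is the treewidth.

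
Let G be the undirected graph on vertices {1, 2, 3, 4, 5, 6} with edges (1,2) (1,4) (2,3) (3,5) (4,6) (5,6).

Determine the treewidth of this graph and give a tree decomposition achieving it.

Treewidth 2.
One optimal decomposition is:
Bags: B1 = {2, 3, 5}  B2 = {1, 2, 5}  B3 = {1, 4, 5}  B4 = {4, 5, 6}
Tree: B1–B2, B2–B3, B3–B4

Each bag holds 3 vertices, so the decomposition has width 2, which upper-bounds the treewidth. The edges 5–3–2–1–4–6–5 form a cycle, so G is not a tree and its treewidth is at least 2. The upper and lower bounds meet at 2, so that is the treewidth.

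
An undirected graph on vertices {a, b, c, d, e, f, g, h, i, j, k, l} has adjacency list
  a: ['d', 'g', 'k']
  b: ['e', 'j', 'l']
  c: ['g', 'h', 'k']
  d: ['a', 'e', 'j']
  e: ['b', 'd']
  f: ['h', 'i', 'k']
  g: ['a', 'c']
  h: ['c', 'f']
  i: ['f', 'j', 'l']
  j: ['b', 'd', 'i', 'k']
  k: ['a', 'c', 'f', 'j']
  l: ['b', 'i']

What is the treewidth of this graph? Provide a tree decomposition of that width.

Treewidth 3.
One such decomposition:
Bags: B1 = {c, f, g, h}  B2 = {c, f, g, k}  B3 = {a, f, g, k}  B4 = {a, f, i, k}  B5 = {a, i, j, k}  B6 = {a, d, i, j}  B7 = {d, i, j, l}  B8 = {b, d, j, l}  B9 = {b, d, e, l}
Tree: B1–B2, B2–B3, B3–B4, B4–B5, B5–B6, B6–B7, B7–B8, B8–B9

Every bag has size at most 4, so the width is 4 − 1 = 3 and tw(G) ≤ 3. For the lower bound: the 4 vertex sets {c,g,h}, {f}, {k}, {a,d,i,j} are disjoint, each induces a connected subgraph, and every pair is joined by at least one edge of G. Contracting each set to a single vertex therefore yields K_{4} as a minor, and since treewidth is minor-monotone, tw(G) ≥ tw(K_{4}) = 3. Therefore the treewidth is 3.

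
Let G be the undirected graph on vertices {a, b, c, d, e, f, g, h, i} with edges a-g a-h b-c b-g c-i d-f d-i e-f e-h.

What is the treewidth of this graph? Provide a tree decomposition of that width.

The largest bag has 3 vertices, giving width 2; this decomposition certifies tw(G) ≤ 2. Since f–d–i–c–b–g–a–h–e–f is a cycle in G, G is not acyclic. Forests are exactly the graphs of treewidth ≤ 1, so tw(G) ≥ 2. Combining the bounds, tw(G) = 2.

Treewidth 2.
Bags: B1 = {d, f, i}  B2 = {c, f, i}  B3 = {b, c, f}  B4 = {b, f, g}  B5 = {a, f, g}  B6 = {a, f, h}  B7 = {e, f, h}
Tree: B1–B2, B2–B3, B3–B4, B4–B5, B5–B6, B6–B7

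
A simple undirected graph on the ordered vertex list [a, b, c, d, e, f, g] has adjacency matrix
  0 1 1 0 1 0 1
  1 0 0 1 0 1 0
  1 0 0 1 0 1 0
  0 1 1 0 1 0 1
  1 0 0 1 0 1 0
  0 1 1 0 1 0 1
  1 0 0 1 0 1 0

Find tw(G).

3

A width-3 tree decomposition is:
Bags: B1 = {a, d, f, g}  B2 = {a, b, d, f}  B3 = {a, d, e, f}  B4 = {a, c, d, f}
Tree: B1–B2, B2–B3, B3–B4
The largest bag has 4 vertices, giving width 3; this decomposition certifies tw(G) ≤ 3. For the lower bound: the 4 vertex sets {a,g}, {b,d}, {f}, {e} are disjoint, each induces a connected subgraph, and every pair is joined by at least one edge of G. Contracting each set to a single vertex therefore yields K_{4} as a minor, and since treewidth is minor-monotone, tw(G) ≥ tw(K_{4}) = 3. Hence tw(G) = 3 exactly.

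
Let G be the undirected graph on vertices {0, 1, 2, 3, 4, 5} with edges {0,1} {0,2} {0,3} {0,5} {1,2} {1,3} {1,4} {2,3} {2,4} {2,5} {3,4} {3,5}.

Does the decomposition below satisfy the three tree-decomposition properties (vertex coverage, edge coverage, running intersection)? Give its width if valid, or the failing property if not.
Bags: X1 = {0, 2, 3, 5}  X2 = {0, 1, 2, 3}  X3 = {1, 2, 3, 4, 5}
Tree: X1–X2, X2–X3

No — bags containing vertex 5 are not connected in the tree.

A tree decomposition must satisfy three properties: every vertex lies in some bag; for every edge, both endpoints lie together in some bag; and for every vertex, the bags containing it form a connected subtree. Here bags containing vertex 5 are not connected in the tree, so the decomposition is invalid.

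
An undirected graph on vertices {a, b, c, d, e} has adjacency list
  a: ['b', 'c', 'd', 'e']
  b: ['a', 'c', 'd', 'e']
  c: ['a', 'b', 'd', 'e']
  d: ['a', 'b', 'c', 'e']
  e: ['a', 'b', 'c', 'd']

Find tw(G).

A width-4 tree decomposition is:
Bags: B1 = {a, b, c, d, e}
Tree: (single bag)
With just one bag of size 5, the width is 5 − 1 = 4, so tw(G) ≤ 4. On the other hand G contains the 5-clique {a, b, c, d, e}. A clique must lie in a single bag of any decomposition, so no decomposition can have width below 4. Hence tw(G) = 4 exactly.

4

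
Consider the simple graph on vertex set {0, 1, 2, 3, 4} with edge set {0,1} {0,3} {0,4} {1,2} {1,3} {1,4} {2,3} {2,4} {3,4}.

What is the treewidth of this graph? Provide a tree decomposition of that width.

Every bag has size at most 4, so the width is 4 − 1 = 3 and tw(G) ≤ 3. Conversely, {0, 1, 3, 4} is a clique of size 4, and the vertices of any clique must share a bag in every tree decomposition; so some bag has ≥ 4 vertices and tw(G) ≥ 3. Combining the bounds, tw(G) = 3.

Treewidth 3.
One optimal decomposition is:
Bags: B1 = {0, 1, 3, 4}  B2 = {1, 2, 3, 4}
Tree: B1–B2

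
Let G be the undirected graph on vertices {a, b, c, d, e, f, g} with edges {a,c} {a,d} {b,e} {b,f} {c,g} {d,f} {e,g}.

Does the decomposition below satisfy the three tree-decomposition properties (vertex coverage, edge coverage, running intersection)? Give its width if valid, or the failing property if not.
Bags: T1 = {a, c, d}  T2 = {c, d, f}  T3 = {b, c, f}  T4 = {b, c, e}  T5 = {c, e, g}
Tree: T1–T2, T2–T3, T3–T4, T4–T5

Checking the three conditions: (i) the bags cover all of {a, b, c, d, e, f, g}; (ii) for each edge, some bag contains both endpoints; (iii) the bags containing any fixed vertex form a subtree. All hold, so the decomposition is valid with width 3 − 1 = 2.

Yes; width 2.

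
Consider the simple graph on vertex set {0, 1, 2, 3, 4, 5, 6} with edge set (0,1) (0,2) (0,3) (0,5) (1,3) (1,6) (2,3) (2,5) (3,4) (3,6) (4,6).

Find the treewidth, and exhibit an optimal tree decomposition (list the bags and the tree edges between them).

Each bag holds 3 vertices, so the decomposition has width 2, which upper-bounds the treewidth. On the other hand G contains the 3-clique {0, 1, 3}. A clique must lie in a single bag of any decomposition, so no decomposition can have width below 2. Therefore the treewidth is 2.

Treewidth 2.
One optimal decomposition is:
Bags: B1 = {0, 1, 3}  B2 = {1, 3, 6}  B3 = {0, 2, 3}  B4 = {0, 2, 5}  B5 = {3, 4, 6}
Tree: B1–B2, B1–B3, B3–B4, B2–B5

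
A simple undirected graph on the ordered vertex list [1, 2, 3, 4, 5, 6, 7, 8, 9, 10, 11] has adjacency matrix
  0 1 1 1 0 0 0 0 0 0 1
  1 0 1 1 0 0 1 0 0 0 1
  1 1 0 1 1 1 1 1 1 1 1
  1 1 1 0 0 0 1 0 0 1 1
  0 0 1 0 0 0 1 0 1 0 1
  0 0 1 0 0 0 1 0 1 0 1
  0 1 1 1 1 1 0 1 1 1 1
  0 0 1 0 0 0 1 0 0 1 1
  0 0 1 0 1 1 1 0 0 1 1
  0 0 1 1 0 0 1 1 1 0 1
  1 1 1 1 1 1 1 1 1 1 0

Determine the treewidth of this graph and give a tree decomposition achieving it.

Treewidth 4.
One such decomposition:
Bags: B1 = {3, 7, 9, 10, 11}  B2 = {3, 5, 7, 9, 11}  B3 = {3, 4, 7, 10, 11}  B4 = {3, 6, 7, 9, 11}  B5 = {3, 7, 8, 10, 11}  B6 = {2, 3, 4, 7, 11}  B7 = {1, 2, 3, 4, 11}
Tree: B1–B2, B1–B3, B1–B4, B1–B5, B3–B6, B6–B7

Each bag holds 5 vertices, so the decomposition has width 4, which upper-bounds the treewidth. On the other hand G contains the 5-clique {1, 2, 3, 4, 11}. A clique must lie in a single bag of any decomposition, so no decomposition can have width below 4. The upper and lower bounds meet at 4, so that is the treewidth.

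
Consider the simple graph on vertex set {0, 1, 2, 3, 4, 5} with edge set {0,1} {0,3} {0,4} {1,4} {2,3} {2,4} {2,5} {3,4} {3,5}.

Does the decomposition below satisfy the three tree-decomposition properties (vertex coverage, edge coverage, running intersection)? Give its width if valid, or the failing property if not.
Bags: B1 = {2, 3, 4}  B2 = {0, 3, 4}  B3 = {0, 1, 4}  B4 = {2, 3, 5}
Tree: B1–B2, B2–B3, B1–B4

Yes; width 2.

Every vertex of G appears in some bag (union = {0, 1, 2, 3, 4, 5}); every edge is covered by a bag; and for each vertex v the set of bags containing v is connected in the bag tree. The decomposition is therefore valid. The largest bag has 3 vertices, so the width is 2.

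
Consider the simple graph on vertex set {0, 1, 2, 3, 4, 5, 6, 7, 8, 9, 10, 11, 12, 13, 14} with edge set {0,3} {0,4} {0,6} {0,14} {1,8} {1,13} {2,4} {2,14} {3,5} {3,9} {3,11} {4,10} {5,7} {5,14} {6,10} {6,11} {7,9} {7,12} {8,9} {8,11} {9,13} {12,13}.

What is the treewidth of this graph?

3

A width-3 tree decomposition is:
Bags: B1 = {1, 7, 12, 13}  B2 = {1, 7, 9, 13}  B3 = {1, 7, 8, 9}  B4 = {5, 7, 8, 9}  B5 = {3, 5, 8, 9}  B6 = {3, 5, 8, 11}  B7 = {3, 5, 11, 14}  B8 = {0, 3, 11, 14}  B9 = {0, 6, 11, 14}  B10 = {0, 2, 6, 14}  B11 = {0, 2, 4, 6}  B12 = {2, 4, 6, 10}
Tree: B1–B2, B2–B3, B3–B4, B4–B5, B5–B6, B6–B7, B7–B8, B8–B9, B9–B10, B10–B11, B11–B12
The largest bag has 4 vertices, giving width 3; this decomposition certifies tw(G) ≤ 3. For the lower bound: the 4 vertex sets {1,12,13}, {7}, {9}, {3,5,8,11} are disjoint, each induces a connected subgraph, and every pair is joined by at least one edge of G. Contracting each set to a single vertex therefore yields K_{4} as a minor, and since treewidth is minor-monotone, tw(G) ≥ tw(K_{4}) = 3. The upper and lower bounds meet at 3, so that is the treewidth.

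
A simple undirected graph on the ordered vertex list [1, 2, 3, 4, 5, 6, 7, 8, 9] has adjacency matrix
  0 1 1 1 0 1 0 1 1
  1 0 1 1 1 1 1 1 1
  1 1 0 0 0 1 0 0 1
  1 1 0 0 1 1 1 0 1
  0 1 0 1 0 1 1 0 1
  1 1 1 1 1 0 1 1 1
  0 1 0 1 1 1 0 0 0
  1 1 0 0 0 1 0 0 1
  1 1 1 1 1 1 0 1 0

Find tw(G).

A width-4 tree decomposition is:
Bags: B1 = {1, 2, 6, 8, 9}  B2 = {1, 2, 4, 6, 9}  B3 = {2, 4, 5, 6, 9}  B4 = {1, 2, 3, 6, 9}  B5 = {2, 4, 5, 6, 7}
Tree: B1–B2, B2–B3, B1–B4, B3–B5
Every bag has size at most 5, so the width is 5 − 1 = 4 and tw(G) ≤ 4. Conversely, {1, 2, 6, 8, 9} is a clique of size 5, and the vertices of any clique must share a bag in every tree decomposition; so some bag has ≥ 5 vertices and tw(G) ≥ 4. Combining the bounds, tw(G) = 4.

4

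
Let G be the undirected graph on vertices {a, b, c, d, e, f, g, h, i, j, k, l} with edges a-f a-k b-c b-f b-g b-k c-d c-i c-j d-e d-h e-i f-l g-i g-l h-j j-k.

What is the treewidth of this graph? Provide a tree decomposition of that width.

Every bag has size at most 4, so the width is 4 − 1 = 3 and tw(G) ≤ 3. For the lower bound: the 4 vertex sets {a,f,l}, {k}, {b}, {c,g,i,j} are disjoint, each induces a connected subgraph, and every pair is joined by at least one edge of G. Contracting each set to a single vertex therefore yields K_{4} as a minor, and since treewidth is minor-monotone, tw(G) ≥ tw(K_{4}) = 3. Hence tw(G) = 3 exactly.

Treewidth 3.
Bags: B1 = {a, f, k, l}  B2 = {b, f, k, l}  B3 = {b, g, k, l}  B4 = {b, g, j, k}  B5 = {b, c, g, j}  B6 = {c, g, i, j}  B7 = {c, h, i, j}  B8 = {c, d, h, i}  B9 = {d, e, h, i}
Tree: B1–B2, B2–B3, B3–B4, B4–B5, B5–B6, B6–B7, B7–B8, B8–B9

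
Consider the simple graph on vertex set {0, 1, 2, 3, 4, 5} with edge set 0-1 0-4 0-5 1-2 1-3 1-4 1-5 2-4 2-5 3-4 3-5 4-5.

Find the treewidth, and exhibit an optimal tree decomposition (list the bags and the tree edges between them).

Each bag holds 4 vertices, so the decomposition has width 3, which upper-bounds the treewidth. For the lower bound, the 4 vertices {0, 1, 4, 5} are pairwise adjacent, and any tree decomposition puts a clique entirely inside one bag — forcing width ≥ 3. Combining the bounds, tw(G) = 3.

Treewidth 3.
One optimal decomposition is:
Bags: B1 = {1, 3, 4, 5}  B2 = {1, 2, 4, 5}  B3 = {0, 1, 4, 5}
Tree: B1–B2, B2–B3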